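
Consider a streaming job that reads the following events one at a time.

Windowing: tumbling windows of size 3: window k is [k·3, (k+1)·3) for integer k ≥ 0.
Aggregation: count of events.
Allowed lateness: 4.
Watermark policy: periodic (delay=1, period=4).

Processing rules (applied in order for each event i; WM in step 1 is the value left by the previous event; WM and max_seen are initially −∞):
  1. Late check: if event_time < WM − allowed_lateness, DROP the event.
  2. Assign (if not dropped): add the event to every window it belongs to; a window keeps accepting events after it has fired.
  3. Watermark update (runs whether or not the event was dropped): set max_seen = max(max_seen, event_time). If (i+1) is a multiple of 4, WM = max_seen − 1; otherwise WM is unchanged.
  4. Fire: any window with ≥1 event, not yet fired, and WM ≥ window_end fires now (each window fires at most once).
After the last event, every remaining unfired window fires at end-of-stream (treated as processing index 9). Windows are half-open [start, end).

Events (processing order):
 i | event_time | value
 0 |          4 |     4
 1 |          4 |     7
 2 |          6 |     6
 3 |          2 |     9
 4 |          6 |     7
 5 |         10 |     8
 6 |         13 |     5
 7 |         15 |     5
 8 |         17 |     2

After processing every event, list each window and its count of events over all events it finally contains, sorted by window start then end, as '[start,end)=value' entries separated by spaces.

i=0 t=4 v=4: → [3,6); WM=−∞
i=1 t=4 v=7: → [3,6); WM=−∞
i=2 t=6 v=6: → [6,9); WM=−∞
i=3 t=2 v=9: → [0,3); WM=5; [0,3) fires=1
i=4 t=6 v=7: → [6,9); WM=5
i=5 t=10 v=8: → [9,12); WM=5
i=6 t=13 v=5: → [12,15); WM=5
i=7 t=15 v=5: → [15,18); WM=14; [3,6) fires=2 [6,9) fires=2 [9,12) fires=1
i=8 t=17 v=2: → [15,18); WM=14

[0,3)=1 [3,6)=2 [6,9)=2 [9,12)=1 [12,15)=1 [15,18)=2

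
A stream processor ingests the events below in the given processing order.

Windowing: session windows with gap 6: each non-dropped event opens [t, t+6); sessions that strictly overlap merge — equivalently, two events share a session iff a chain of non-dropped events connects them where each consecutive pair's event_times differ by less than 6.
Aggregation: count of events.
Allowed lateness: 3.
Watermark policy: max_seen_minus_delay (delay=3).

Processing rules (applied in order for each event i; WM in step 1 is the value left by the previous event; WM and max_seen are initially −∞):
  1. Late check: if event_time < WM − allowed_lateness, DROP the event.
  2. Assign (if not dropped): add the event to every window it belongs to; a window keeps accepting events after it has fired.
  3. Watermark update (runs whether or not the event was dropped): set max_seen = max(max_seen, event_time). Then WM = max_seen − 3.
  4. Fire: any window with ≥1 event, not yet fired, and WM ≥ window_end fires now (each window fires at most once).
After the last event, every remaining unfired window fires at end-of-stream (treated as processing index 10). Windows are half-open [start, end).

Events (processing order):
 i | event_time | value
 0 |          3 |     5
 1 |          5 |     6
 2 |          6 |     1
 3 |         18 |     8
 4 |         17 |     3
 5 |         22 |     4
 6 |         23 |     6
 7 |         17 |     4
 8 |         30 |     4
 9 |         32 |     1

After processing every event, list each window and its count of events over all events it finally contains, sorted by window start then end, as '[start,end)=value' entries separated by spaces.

[3,12)=3 [17,29)=5 [30,38)=2

i=0 t=3 v=5: → [3,9); WM=0
i=1 t=5 v=6: → [3,11); WM=2
i=2 t=6 v=1: → [3,12); WM=3
i=3 t=18 v=8: → [18,24); WM=15
i=4 t=17 v=3: → [17,24); WM=15
i=5 t=22 v=4: → [17,28); WM=19
i=6 t=23 v=6: → [17,29); WM=20
i=7 t=17 v=4: → [17,29); WM=20
i=8 t=30 v=4: → [30,36); WM=27
i=9 t=32 v=1: → [30,38); WM=29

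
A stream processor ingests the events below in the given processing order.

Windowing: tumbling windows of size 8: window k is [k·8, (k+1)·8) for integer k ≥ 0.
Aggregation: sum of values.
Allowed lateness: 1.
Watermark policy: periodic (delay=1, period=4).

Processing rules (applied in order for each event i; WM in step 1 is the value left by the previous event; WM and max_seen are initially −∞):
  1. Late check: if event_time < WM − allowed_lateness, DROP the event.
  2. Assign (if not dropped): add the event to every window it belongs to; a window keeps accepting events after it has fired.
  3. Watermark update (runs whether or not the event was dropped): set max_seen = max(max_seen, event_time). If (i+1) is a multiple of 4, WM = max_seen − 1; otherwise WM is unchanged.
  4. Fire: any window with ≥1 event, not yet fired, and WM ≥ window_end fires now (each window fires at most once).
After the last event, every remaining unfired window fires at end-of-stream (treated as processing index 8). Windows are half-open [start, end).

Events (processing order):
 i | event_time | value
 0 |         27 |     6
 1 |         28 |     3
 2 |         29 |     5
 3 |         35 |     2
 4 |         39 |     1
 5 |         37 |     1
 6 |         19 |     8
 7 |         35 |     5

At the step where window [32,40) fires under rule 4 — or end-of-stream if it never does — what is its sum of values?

i=0 t=27 v=6: → [24,32); WM=−∞
i=1 t=28 v=3: → [24,32); WM=−∞
i=2 t=29 v=5: → [24,32); WM=−∞
i=3 t=35 v=2: → [32,40); WM=34; [24,32) fires=14
i=4 t=39 v=1: → [32,40); WM=34
i=5 t=37 v=1: → [32,40); WM=34
i=6 t=19 v=8: DROP (t<34-1); WM=34
i=7 t=35 v=5: → [32,40); WM=38

9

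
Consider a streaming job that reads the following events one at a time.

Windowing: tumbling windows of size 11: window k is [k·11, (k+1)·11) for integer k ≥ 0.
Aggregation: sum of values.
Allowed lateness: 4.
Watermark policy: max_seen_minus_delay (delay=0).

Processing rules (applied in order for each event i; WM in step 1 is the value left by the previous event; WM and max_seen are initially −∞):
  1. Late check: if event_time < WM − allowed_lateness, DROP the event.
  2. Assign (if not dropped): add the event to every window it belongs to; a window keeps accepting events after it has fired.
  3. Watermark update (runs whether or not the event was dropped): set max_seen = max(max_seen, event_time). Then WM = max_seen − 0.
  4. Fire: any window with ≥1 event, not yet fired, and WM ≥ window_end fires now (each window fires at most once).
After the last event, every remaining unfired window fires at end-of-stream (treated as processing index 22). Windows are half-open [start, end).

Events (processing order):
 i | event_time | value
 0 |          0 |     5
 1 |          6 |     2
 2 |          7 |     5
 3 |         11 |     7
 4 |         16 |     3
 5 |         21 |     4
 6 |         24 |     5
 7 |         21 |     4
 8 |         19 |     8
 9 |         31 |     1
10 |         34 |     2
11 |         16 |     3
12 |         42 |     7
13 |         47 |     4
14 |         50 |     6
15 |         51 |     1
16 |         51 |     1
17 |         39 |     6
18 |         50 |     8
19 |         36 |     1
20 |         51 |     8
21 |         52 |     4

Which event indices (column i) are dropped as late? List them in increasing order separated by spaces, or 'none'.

i=0 t=0 v=5: → [0,11); WM=0
i=1 t=6 v=2: → [0,11); WM=6
i=2 t=7 v=5: → [0,11); WM=7
i=3 t=11 v=7: → [11,22); WM=11; [0,11) fires=12
i=4 t=16 v=3: → [11,22); WM=16
i=5 t=21 v=4: → [11,22); WM=21
i=6 t=24 v=5: → [22,33); WM=24; [11,22) fires=14
i=7 t=21 v=4: → [11,22); WM=24
i=8 t=19 v=8: DROP (t<24-4); WM=24
i=9 t=31 v=1: → [22,33); WM=31
i=10 t=34 v=2: → [33,44); WM=34; [22,33) fires=6
i=11 t=16 v=3: DROP (t<34-4); WM=34
i=12 t=42 v=7: → [33,44); WM=42
i=13 t=47 v=4: → [44,55); WM=47; [33,44) fires=9
i=14 t=50 v=6: → [44,55); WM=50
i=15 t=51 v=1: → [44,55); WM=51
i=16 t=51 v=1: → [44,55); WM=51
i=17 t=39 v=6: DROP (t<51-4); WM=51
i=18 t=50 v=8: → [44,55); WM=51
i=19 t=36 v=1: DROP (t<51-4); WM=51
i=20 t=51 v=8: → [44,55); WM=51
i=21 t=52 v=4: → [44,55); WM=52

8 11 17 19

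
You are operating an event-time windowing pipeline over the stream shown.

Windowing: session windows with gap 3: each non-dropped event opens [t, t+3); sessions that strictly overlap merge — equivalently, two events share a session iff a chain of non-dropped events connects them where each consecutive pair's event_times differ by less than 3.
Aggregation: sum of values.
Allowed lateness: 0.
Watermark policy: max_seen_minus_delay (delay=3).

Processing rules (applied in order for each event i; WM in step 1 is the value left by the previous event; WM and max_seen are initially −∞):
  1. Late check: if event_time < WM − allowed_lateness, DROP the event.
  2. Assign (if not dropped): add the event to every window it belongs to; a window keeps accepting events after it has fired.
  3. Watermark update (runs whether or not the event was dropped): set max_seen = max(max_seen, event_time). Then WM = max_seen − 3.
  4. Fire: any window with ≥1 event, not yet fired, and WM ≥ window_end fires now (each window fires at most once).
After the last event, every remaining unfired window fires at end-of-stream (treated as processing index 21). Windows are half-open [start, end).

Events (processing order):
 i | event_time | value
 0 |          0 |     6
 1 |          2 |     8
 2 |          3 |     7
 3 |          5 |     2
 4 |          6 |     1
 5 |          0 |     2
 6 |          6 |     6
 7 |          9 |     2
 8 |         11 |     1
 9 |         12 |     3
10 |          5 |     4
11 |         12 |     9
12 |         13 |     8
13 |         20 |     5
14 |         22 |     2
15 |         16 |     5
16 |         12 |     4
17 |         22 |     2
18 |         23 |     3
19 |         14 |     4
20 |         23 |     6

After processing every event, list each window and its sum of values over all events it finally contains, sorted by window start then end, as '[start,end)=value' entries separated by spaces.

[0,9)=30 [9,16)=23 [20,26)=18

i=0 t=0 v=6: → [0,3); WM=-3
i=1 t=2 v=8: → [0,5); WM=-1
i=2 t=3 v=7: → [0,6); WM=0
i=3 t=5 v=2: → [0,8); WM=2
i=4 t=6 v=1: → [0,9); WM=3
i=5 t=0 v=2: DROP (t<3-0); WM=3
i=6 t=6 v=6: → [0,9); WM=3
i=7 t=9 v=2: → [9,12); WM=6
i=8 t=11 v=1: → [9,14); WM=8
i=9 t=12 v=3: → [9,15); WM=9
i=10 t=5 v=4: DROP (t<9-0); WM=9
i=11 t=12 v=9: → [9,15); WM=9
i=12 t=13 v=8: → [9,16); WM=10
i=13 t=20 v=5: → [20,23); WM=17
i=14 t=22 v=2: → [20,25); WM=19
i=15 t=16 v=5: DROP (t<19-0); WM=19
i=16 t=12 v=4: DROP (t<19-0); WM=19
i=17 t=22 v=2: → [20,25); WM=19
i=18 t=23 v=3: → [20,26); WM=20
i=19 t=14 v=4: DROP (t<20-0); WM=20
i=20 t=23 v=6: → [20,26); WM=20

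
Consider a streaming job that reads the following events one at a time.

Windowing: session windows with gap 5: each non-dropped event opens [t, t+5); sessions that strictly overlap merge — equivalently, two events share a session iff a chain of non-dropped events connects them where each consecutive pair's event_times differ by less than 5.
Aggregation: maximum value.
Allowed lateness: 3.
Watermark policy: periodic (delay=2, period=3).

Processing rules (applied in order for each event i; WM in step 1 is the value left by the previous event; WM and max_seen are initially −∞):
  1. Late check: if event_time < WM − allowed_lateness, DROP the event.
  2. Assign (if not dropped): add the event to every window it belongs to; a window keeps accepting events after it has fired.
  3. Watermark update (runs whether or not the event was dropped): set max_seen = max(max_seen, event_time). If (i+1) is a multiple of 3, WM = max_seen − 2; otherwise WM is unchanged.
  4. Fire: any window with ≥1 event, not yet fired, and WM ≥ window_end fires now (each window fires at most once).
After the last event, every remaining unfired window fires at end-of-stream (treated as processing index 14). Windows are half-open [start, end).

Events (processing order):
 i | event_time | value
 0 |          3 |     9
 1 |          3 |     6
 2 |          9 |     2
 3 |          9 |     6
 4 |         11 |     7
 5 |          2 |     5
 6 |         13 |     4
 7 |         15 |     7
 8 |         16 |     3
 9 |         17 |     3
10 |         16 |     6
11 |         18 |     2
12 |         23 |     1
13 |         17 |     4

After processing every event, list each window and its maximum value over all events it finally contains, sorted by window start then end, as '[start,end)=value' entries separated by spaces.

[3,8)=9 [9,23)=7 [23,28)=1

i=0 t=3 v=9: → [3,8); WM=−∞
i=1 t=3 v=6: → [3,8); WM=−∞
i=2 t=9 v=2: → [9,14); WM=7
i=3 t=9 v=6: → [9,14); WM=7
i=4 t=11 v=7: → [9,16); WM=7
i=5 t=2 v=5: DROP (t<7-3); WM=9
i=6 t=13 v=4: → [9,18); WM=9
i=7 t=15 v=7: → [9,20); WM=9
i=8 t=16 v=3: → [9,21); WM=14
i=9 t=17 v=3: → [9,22); WM=14
i=10 t=16 v=6: → [9,22); WM=14
i=11 t=18 v=2: → [9,23); WM=16
i=12 t=23 v=1: → [23,28); WM=16
i=13 t=17 v=4: → [9,23); WM=16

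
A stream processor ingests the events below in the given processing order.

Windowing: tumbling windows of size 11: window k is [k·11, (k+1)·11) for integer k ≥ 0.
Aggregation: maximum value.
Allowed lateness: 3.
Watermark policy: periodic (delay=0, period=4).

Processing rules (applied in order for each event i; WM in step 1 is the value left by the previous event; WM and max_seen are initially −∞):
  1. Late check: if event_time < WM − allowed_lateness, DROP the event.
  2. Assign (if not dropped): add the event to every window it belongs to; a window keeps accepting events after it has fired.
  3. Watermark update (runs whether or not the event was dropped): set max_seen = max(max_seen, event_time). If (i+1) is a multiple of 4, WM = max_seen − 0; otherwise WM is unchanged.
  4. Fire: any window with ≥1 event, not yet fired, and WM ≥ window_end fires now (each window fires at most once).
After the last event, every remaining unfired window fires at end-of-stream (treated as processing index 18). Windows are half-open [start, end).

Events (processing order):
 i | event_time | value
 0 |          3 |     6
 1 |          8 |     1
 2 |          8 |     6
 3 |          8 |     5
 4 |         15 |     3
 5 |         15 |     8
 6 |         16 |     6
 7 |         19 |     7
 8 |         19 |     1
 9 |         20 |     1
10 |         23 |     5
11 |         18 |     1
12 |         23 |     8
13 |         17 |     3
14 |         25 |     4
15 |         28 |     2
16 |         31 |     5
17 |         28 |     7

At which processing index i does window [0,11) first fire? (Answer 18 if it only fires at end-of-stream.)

i=0 t=3 v=6: → [0,11); WM=−∞
i=1 t=8 v=1: → [0,11); WM=−∞
i=2 t=8 v=6: → [0,11); WM=−∞
i=3 t=8 v=5: → [0,11); WM=8
i=4 t=15 v=3: → [11,22); WM=8
i=5 t=15 v=8: → [11,22); WM=8
i=6 t=16 v=6: → [11,22); WM=8
i=7 t=19 v=7: → [11,22); WM=19; [0,11) fires=6
i=8 t=19 v=1: → [11,22); WM=19
i=9 t=20 v=1: → [11,22); WM=19
i=10 t=23 v=5: → [22,33); WM=19
i=11 t=18 v=1: → [11,22); WM=23; [11,22) fires=8
i=12 t=23 v=8: → [22,33); WM=23
i=13 t=17 v=3: DROP (t<23-3); WM=23
i=14 t=25 v=4: → [22,33); WM=23
i=15 t=28 v=2: → [22,33); WM=28
i=16 t=31 v=5: → [22,33); WM=28
i=17 t=28 v=7: → [22,33); WM=28

7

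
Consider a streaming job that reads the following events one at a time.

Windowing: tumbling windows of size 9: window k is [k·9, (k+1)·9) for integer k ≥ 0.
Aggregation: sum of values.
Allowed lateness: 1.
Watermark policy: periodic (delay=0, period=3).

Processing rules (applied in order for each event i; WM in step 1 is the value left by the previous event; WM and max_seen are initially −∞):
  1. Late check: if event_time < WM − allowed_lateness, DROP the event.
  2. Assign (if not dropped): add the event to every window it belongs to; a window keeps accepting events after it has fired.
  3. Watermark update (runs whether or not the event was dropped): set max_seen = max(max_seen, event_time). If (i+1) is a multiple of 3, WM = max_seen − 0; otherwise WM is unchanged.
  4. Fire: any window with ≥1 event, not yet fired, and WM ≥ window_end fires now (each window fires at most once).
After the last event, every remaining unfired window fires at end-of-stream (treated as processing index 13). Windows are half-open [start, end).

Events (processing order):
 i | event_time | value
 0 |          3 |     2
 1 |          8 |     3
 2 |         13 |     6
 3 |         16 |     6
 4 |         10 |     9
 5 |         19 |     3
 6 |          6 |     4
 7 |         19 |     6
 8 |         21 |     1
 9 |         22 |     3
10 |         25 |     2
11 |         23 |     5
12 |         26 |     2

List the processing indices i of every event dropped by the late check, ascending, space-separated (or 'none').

i=0 t=3 v=2: → [0,9); WM=−∞
i=1 t=8 v=3: → [0,9); WM=−∞
i=2 t=13 v=6: → [9,18); WM=13; [0,9) fires=5
i=3 t=16 v=6: → [9,18); WM=13
i=4 t=10 v=9: DROP (t<13-1); WM=13
i=5 t=19 v=3: → [18,27); WM=19; [9,18) fires=12
i=6 t=6 v=4: DROP (t<19-1); WM=19
i=7 t=19 v=6: → [18,27); WM=19
i=8 t=21 v=1: → [18,27); WM=21
i=9 t=22 v=3: → [18,27); WM=21
i=10 t=25 v=2: → [18,27); WM=21
i=11 t=23 v=5: → [18,27); WM=25
i=12 t=26 v=2: → [18,27); WM=25

4 6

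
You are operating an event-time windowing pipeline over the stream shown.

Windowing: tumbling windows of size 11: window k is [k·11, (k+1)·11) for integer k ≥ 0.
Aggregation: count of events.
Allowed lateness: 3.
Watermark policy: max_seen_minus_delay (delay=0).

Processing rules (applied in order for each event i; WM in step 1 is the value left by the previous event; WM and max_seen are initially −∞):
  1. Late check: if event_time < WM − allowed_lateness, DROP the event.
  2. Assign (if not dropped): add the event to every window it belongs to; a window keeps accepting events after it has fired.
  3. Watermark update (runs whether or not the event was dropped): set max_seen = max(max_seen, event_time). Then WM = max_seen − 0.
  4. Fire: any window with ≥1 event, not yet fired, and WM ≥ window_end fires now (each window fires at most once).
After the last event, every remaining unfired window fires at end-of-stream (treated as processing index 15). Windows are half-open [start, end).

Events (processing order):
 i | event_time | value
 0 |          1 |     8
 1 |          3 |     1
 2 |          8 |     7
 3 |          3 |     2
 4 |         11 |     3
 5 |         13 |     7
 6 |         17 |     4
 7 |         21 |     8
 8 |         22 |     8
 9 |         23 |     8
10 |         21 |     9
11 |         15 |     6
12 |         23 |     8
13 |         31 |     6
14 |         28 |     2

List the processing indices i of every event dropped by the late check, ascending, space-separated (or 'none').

i=0 t=1 v=8: → [0,11); WM=1
i=1 t=3 v=1: → [0,11); WM=3
i=2 t=8 v=7: → [0,11); WM=8
i=3 t=3 v=2: DROP (t<8-3); WM=8
i=4 t=11 v=3: → [11,22); WM=11; [0,11) fires=3
i=5 t=13 v=7: → [11,22); WM=13
i=6 t=17 v=4: → [11,22); WM=17
i=7 t=21 v=8: → [11,22); WM=21
i=8 t=22 v=8: → [22,33); WM=22; [11,22) fires=4
i=9 t=23 v=8: → [22,33); WM=23
i=10 t=21 v=9: → [11,22); WM=23
i=11 t=15 v=6: DROP (t<23-3); WM=23
i=12 t=23 v=8: → [22,33); WM=23
i=13 t=31 v=6: → [22,33); WM=31
i=14 t=28 v=2: → [22,33); WM=31

3 11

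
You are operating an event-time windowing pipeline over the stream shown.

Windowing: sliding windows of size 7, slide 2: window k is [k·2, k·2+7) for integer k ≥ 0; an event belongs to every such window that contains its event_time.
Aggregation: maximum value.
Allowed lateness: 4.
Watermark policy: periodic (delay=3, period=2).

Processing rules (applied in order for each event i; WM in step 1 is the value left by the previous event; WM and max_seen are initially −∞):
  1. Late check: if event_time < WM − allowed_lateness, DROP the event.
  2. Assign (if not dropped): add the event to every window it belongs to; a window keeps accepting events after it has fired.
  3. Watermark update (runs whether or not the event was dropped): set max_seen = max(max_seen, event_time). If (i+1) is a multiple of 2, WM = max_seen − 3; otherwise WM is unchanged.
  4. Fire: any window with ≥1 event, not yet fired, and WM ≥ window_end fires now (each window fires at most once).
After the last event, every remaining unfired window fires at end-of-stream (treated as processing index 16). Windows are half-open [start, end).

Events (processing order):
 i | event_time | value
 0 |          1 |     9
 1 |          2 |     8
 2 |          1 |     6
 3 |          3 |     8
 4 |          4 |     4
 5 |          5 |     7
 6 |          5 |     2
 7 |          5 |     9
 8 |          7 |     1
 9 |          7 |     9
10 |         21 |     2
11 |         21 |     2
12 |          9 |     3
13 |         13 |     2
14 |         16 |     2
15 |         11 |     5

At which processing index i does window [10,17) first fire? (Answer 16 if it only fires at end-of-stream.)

14

i=0 t=1 v=9: → [0,7); WM=−∞
i=1 t=2 v=8: → [2,9),[0,7); WM=-1
i=2 t=1 v=6: → [0,7); WM=-1
i=3 t=3 v=8: → [2,9),[0,7); WM=0
i=4 t=4 v=4: → [4,11),[2,9),[0,7); WM=0
i=5 t=5 v=7: → [4,11),[2,9),[0,7); WM=2
i=6 t=5 v=2: → [4,11),[2,9),[0,7); WM=2
i=7 t=5 v=9: → [4,11),[2,9),[0,7); WM=2
i=8 t=7 v=1: → [6,13),[4,11),[2,9); WM=2
i=9 t=7 v=9: → [6,13),[4,11),[2,9); WM=4
i=10 t=21 v=2: → [20,27),[18,25),[16,23); WM=4
i=11 t=21 v=2: → [20,27),[18,25),[16,23); WM=18; [0,7) fires=9 [2,9) fires=9 [4,11) fires=9 [6,13) fires=9
i=12 t=9 v=3: DROP (t<18-4); WM=18
i=13 t=13 v=2: DROP (t<18-4); WM=18
i=14 t=16 v=2: → [16,23),[14,21),[12,19),[10,17); WM=18; [10,17) fires=2
i=15 t=11 v=5: DROP (t<18-4); WM=18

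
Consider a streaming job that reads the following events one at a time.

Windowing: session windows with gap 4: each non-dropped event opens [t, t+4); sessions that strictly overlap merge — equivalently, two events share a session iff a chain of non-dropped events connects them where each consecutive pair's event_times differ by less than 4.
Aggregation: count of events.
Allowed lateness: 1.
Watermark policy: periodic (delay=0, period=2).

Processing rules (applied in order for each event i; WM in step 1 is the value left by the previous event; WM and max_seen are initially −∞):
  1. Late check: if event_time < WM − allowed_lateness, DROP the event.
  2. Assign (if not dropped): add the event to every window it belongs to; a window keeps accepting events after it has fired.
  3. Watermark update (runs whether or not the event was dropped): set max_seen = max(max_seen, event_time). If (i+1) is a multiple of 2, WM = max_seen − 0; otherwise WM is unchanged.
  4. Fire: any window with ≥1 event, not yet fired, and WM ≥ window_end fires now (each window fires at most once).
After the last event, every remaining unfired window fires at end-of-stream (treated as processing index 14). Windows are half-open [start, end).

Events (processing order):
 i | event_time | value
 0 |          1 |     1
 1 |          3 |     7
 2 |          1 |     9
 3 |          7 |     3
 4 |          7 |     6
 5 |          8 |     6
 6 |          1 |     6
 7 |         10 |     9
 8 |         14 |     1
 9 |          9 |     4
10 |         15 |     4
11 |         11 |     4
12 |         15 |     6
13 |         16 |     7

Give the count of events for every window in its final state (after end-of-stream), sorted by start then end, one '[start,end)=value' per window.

i=0 t=1 v=1: → [1,5); WM=−∞
i=1 t=3 v=7: → [1,7); WM=3
i=2 t=1 v=9: DROP (t<3-1); WM=3
i=3 t=7 v=3: → [7,11); WM=7
i=4 t=7 v=6: → [7,11); WM=7
i=5 t=8 v=6: → [7,12); WM=8
i=6 t=1 v=6: DROP (t<8-1); WM=8
i=7 t=10 v=9: → [7,14); WM=10
i=8 t=14 v=1: → [14,18); WM=10
i=9 t=9 v=4: → [7,14); WM=14
i=10 t=15 v=4: → [14,19); WM=14
i=11 t=11 v=4: DROP (t<14-1); WM=15
i=12 t=15 v=6: → [14,19); WM=15
i=13 t=16 v=7: → [14,20); WM=16

[1,7)=2 [7,14)=5 [14,20)=4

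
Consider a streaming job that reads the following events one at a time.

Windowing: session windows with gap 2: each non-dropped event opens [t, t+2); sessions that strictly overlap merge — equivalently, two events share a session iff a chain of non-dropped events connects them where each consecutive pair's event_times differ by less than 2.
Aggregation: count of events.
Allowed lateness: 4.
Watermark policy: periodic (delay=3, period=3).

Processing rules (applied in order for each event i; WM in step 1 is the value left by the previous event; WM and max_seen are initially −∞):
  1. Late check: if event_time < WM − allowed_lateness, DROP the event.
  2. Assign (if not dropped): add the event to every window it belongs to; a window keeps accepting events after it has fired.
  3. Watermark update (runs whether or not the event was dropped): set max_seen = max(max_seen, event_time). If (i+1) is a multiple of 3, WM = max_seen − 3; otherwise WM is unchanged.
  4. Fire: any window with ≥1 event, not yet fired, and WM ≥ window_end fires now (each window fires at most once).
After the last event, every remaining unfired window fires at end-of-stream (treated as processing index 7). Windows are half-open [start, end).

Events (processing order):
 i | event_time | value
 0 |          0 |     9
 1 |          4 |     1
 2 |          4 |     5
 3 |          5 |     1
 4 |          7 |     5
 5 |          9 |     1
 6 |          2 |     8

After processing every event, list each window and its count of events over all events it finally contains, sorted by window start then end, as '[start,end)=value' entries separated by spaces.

i=0 t=0 v=9: → [0,2); WM=−∞
i=1 t=4 v=1: → [4,6); WM=−∞
i=2 t=4 v=5: → [4,6); WM=1
i=3 t=5 v=1: → [4,7); WM=1
i=4 t=7 v=5: → [7,9); WM=1
i=5 t=9 v=1: → [9,11); WM=6
i=6 t=2 v=8: → [2,4); WM=6

[0,2)=1 [2,4)=1 [4,7)=3 [7,9)=1 [9,11)=1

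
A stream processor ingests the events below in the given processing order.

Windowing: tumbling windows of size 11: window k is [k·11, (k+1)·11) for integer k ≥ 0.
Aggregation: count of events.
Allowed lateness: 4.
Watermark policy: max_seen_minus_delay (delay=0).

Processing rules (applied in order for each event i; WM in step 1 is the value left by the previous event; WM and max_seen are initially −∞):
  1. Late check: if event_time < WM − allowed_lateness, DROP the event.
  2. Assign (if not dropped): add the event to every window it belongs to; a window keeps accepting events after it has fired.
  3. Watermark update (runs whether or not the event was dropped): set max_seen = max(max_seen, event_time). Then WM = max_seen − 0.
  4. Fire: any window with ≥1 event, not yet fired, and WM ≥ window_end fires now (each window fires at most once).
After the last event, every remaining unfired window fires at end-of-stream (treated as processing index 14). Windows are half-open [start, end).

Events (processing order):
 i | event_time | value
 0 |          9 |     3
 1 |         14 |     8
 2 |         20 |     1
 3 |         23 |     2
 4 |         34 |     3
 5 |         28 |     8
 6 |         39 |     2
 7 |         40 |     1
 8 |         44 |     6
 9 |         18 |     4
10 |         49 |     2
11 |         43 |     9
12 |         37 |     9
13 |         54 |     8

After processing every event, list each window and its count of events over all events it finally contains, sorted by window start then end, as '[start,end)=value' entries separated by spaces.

[0,11)=1 [11,22)=2 [22,33)=1 [33,44)=3 [44,55)=3

i=0 t=9 v=3: → [0,11); WM=9
i=1 t=14 v=8: → [11,22); WM=14; [0,11) fires=1
i=2 t=20 v=1: → [11,22); WM=20
i=3 t=23 v=2: → [22,33); WM=23; [11,22) fires=2
i=4 t=34 v=3: → [33,44); WM=34; [22,33) fires=1
i=5 t=28 v=8: DROP (t<34-4); WM=34
i=6 t=39 v=2: → [33,44); WM=39
i=7 t=40 v=1: → [33,44); WM=40
i=8 t=44 v=6: → [44,55); WM=44; [33,44) fires=3
i=9 t=18 v=4: DROP (t<44-4); WM=44
i=10 t=49 v=2: → [44,55); WM=49
i=11 t=43 v=9: DROP (t<49-4); WM=49
i=12 t=37 v=9: DROP (t<49-4); WM=49
i=13 t=54 v=8: → [44,55); WM=54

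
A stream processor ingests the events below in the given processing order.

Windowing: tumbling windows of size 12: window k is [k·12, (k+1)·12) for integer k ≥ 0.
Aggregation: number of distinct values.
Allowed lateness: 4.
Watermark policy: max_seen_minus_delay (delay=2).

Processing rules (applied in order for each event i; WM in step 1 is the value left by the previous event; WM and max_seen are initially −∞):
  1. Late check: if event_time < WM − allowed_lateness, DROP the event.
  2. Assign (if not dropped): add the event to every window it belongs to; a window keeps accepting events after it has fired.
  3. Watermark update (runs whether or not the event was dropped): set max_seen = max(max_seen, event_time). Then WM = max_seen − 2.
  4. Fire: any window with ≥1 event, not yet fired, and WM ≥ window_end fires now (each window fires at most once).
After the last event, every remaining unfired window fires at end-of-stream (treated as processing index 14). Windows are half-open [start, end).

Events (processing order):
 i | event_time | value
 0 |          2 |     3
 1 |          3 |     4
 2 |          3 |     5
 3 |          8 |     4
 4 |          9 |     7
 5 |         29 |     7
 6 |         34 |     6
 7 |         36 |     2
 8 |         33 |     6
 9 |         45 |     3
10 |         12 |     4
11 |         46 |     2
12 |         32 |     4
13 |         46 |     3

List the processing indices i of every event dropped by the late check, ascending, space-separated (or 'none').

i=0 t=2 v=3: → [0,12); WM=0
i=1 t=3 v=4: → [0,12); WM=1
i=2 t=3 v=5: → [0,12); WM=1
i=3 t=8 v=4: → [0,12); WM=6
i=4 t=9 v=7: → [0,12); WM=7
i=5 t=29 v=7: → [24,36); WM=27; [0,12) fires=4
i=6 t=34 v=6: → [24,36); WM=32
i=7 t=36 v=2: → [36,48); WM=34
i=8 t=33 v=6: → [24,36); WM=34
i=9 t=45 v=3: → [36,48); WM=43; [24,36) fires=2
i=10 t=12 v=4: DROP (t<43-4); WM=43
i=11 t=46 v=2: → [36,48); WM=44
i=12 t=32 v=4: DROP (t<44-4); WM=44
i=13 t=46 v=3: → [36,48); WM=44

10 12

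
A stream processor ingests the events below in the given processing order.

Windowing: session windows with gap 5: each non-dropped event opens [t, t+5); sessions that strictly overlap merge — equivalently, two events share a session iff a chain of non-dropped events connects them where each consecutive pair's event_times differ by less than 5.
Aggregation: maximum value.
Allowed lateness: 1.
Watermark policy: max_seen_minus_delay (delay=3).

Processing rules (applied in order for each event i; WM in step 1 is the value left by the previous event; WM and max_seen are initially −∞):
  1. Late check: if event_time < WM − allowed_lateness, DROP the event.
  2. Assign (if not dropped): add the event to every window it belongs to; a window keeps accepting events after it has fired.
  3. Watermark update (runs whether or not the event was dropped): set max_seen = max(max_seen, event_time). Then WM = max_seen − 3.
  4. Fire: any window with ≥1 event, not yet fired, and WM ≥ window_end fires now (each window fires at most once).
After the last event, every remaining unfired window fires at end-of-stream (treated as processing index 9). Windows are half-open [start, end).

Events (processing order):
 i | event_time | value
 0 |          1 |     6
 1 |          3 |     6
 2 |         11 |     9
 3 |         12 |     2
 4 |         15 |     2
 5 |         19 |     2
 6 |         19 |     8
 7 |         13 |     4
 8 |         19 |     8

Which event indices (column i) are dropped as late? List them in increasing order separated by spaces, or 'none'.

i=0 t=1 v=6: → [1,6); WM=-2
i=1 t=3 v=6: → [1,8); WM=0
i=2 t=11 v=9: → [11,16); WM=8
i=3 t=12 v=2: → [11,17); WM=9
i=4 t=15 v=2: → [11,20); WM=12
i=5 t=19 v=2: → [11,24); WM=16
i=6 t=19 v=8: → [11,24); WM=16
i=7 t=13 v=4: DROP (t<16-1); WM=16
i=8 t=19 v=8: → [11,24); WM=16

7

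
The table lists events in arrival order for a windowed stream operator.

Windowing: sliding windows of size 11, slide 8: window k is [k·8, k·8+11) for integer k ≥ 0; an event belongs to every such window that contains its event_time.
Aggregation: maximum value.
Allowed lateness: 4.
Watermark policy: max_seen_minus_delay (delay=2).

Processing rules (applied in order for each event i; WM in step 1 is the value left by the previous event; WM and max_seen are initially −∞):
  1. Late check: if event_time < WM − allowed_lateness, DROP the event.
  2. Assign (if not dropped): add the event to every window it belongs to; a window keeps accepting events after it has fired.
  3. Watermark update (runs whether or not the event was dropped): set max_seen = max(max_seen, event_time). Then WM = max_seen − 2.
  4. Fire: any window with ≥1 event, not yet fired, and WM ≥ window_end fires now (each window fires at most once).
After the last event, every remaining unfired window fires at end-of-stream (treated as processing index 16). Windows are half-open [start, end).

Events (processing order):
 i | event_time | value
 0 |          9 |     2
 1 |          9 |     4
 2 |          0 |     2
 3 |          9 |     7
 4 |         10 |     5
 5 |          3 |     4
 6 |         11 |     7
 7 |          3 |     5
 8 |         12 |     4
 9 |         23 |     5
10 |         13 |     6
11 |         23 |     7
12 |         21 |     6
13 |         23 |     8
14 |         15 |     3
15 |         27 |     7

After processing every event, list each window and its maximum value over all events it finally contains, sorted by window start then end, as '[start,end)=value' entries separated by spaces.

[0,11)=7 [8,19)=7 [16,27)=8 [24,35)=7

i=0 t=9 v=2: → [8,19),[0,11); WM=7
i=1 t=9 v=4: → [8,19),[0,11); WM=7
i=2 t=0 v=2: DROP (t<7-4); WM=7
i=3 t=9 v=7: → [8,19),[0,11); WM=7
i=4 t=10 v=5: → [8,19),[0,11); WM=8
i=5 t=3 v=4: DROP (t<8-4); WM=8
i=6 t=11 v=7: → [8,19); WM=9
i=7 t=3 v=5: DROP (t<9-4); WM=9
i=8 t=12 v=4: → [8,19); WM=10
i=9 t=23 v=5: → [16,27); WM=21; [0,11) fires=7 [8,19) fires=7
i=10 t=13 v=6: DROP (t<21-4); WM=21
i=11 t=23 v=7: → [16,27); WM=21
i=12 t=21 v=6: → [16,27); WM=21
i=13 t=23 v=8: → [16,27); WM=21
i=14 t=15 v=3: DROP (t<21-4); WM=21
i=15 t=27 v=7: → [24,35); WM=25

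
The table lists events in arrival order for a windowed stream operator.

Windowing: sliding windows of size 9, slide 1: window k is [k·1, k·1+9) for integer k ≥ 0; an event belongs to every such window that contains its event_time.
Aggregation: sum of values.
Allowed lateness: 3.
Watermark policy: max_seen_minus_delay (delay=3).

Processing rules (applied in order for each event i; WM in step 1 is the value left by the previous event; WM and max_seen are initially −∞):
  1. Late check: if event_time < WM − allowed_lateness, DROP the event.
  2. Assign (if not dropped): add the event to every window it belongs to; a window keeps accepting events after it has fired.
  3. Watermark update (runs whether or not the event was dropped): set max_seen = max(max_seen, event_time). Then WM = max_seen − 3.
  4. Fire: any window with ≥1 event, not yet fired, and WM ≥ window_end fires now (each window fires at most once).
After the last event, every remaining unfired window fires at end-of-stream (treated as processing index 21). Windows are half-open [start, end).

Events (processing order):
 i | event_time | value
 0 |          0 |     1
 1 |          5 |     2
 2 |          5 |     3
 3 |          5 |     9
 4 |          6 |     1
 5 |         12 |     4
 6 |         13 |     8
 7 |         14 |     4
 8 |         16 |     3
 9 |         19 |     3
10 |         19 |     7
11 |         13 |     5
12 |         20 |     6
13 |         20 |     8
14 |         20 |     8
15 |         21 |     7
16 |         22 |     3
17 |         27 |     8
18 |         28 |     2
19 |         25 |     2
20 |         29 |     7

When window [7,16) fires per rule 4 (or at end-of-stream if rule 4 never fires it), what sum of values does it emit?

16

i=0 t=0 v=1: → [0,9); WM=-3
i=1 t=5 v=2: → [5,14),[4,13),[3,12),[2,11),[1,10),[0,9); WM=2
i=2 t=5 v=3: → [5,14),[4,13),[3,12),[2,11),[1,10),[0,9); WM=2
i=3 t=5 v=9: → [5,14),[4,13),[3,12),[2,11),[1,10),[0,9); WM=2
i=4 t=6 v=1: → [6,15),[5,14),[4,13),[3,12),[2,11),[1,10),[0,9); WM=3
i=5 t=12 v=4: → [12,21),[11,20),[10,19),[9,18),[8,17),[7,16),[6,15),[5,14),[4,13); WM=9; [0,9) fires=16
i=6 t=13 v=8: → [13,22),[12,21),[11,20),[10,19),[9,18),[8,17),[7,16),[6,15),[5,14); WM=10; [1,10) fires=15
i=7 t=14 v=4: → [14,23),[13,22),[12,21),[11,20),[10,19),[9,18),[8,17),[7,16),[6,15); WM=11; [2,11) fires=15
i=8 t=16 v=3: → [16,25),[15,24),[14,23),[13,22),[12,21),[11,20),[10,19),[9,18),[8,17); WM=13; [3,12) fires=15 [4,13) fires=19
i=9 t=19 v=3: → [19,28),[18,27),[17,26),[16,25),[15,24),[14,23),[13,22),[12,21),[11,20); WM=16; [5,14) fires=27 [6,15) fires=17 [7,16) fires=16
i=10 t=19 v=7: → [19,28),[18,27),[17,26),[16,25),[15,24),[14,23),[13,22),[12,21),[11,20); WM=16
i=11 t=13 v=5: → [13,22),[12,21),[11,20),[10,19),[9,18),[8,17),[7,16),[6,15),[5,14); WM=16
i=12 t=20 v=6: → [20,29),[19,28),[18,27),[17,26),[16,25),[15,24),[14,23),[13,22),[12,21); WM=17; [8,17) fires=24
i=13 t=20 v=8: → [20,29),[19,28),[18,27),[17,26),[16,25),[15,24),[14,23),[13,22),[12,21); WM=17
i=14 t=20 v=8: → [20,29),[19,28),[18,27),[17,26),[16,25),[15,24),[14,23),[13,22),[12,21); WM=17
i=15 t=21 v=7: → [21,30),[20,29),[19,28),[18,27),[17,26),[16,25),[15,24),[14,23),[13,22); WM=18; [9,18) fires=24
i=16 t=22 v=3: → [22,31),[21,30),[20,29),[19,28),[18,27),[17,26),[16,25),[15,24),[14,23); WM=19; [10,19) fires=24
i=17 t=27 v=8: → [27,36),[26,35),[25,34),[24,33),[23,32),[22,31),[21,30),[20,29),[19,28); WM=24; [11,20) fires=34 [12,21) fires=56 [13,22) fires=59 [14,23) fires=49 [15,24) fires=45
i=18 t=28 v=2: → [28,37),[27,36),[26,35),[25,34),[24,33),[23,32),[22,31),[21,30),[20,29); WM=25; [16,25) fires=45
i=19 t=25 v=2: → [25,34),[24,33),[23,32),[22,31),[21,30),[20,29),[19,28),[18,27),[17,26); WM=25
i=20 t=29 v=7: → [29,38),[28,37),[27,36),[26,35),[25,34),[24,33),[23,32),[22,31),[21,30); WM=26; [17,26) fires=44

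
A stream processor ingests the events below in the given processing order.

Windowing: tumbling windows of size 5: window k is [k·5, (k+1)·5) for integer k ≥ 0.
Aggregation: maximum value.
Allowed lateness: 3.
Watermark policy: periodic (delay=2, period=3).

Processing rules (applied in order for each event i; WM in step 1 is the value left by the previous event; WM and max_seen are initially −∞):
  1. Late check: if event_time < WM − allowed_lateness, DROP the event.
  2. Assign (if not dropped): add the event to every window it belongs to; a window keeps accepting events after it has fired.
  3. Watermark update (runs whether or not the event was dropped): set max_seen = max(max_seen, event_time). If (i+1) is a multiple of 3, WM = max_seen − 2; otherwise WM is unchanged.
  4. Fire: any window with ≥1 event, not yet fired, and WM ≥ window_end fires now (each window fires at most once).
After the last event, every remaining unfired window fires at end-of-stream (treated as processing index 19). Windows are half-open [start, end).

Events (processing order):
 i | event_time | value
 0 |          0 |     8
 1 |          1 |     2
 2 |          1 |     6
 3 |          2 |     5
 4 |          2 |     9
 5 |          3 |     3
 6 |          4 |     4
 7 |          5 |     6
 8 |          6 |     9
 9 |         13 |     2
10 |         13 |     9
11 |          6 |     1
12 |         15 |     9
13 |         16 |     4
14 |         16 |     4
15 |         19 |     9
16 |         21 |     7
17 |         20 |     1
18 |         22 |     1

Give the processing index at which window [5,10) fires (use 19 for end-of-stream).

i=0 t=0 v=8: → [0,5); WM=−∞
i=1 t=1 v=2: → [0,5); WM=−∞
i=2 t=1 v=6: → [0,5); WM=-1
i=3 t=2 v=5: → [0,5); WM=-1
i=4 t=2 v=9: → [0,5); WM=-1
i=5 t=3 v=3: → [0,5); WM=1
i=6 t=4 v=4: → [0,5); WM=1
i=7 t=5 v=6: → [5,10); WM=1
i=8 t=6 v=9: → [5,10); WM=4
i=9 t=13 v=2: → [10,15); WM=4
i=10 t=13 v=9: → [10,15); WM=4
i=11 t=6 v=1: → [5,10); WM=11; [0,5) fires=9 [5,10) fires=9
i=12 t=15 v=9: → [15,20); WM=11
i=13 t=16 v=4: → [15,20); WM=11
i=14 t=16 v=4: → [15,20); WM=14
i=15 t=19 v=9: → [15,20); WM=14
i=16 t=21 v=7: → [20,25); WM=14
i=17 t=20 v=1: → [20,25); WM=19; [10,15) fires=9
i=18 t=22 v=1: → [20,25); WM=19

11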